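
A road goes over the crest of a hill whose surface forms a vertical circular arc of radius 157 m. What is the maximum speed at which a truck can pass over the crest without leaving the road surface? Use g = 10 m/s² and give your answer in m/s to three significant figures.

At the crest the centre of the circle is below the truck, so the net downward (centripetal) force is mg − N = mv²/r.
The truck leaves the road when N → 0, giving v_max = √(g r) = √(10.0 × 157) = 39.62 m/s.

39.6 m/s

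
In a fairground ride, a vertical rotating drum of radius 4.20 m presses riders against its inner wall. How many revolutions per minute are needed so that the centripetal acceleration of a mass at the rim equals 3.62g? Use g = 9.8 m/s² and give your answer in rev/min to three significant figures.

Require ω²r = 3.62g, so ω = √(3.62 × 9.8/4.20) = 2.906 rad/s.
In rev/min: ω × 60/(2π) = 2.906 × 60/(2π) = 27.75 rev/min.

27.8 rev/min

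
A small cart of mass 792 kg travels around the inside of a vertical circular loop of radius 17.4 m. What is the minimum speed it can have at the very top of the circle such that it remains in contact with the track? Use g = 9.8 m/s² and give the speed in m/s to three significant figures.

13.1 m/s

At the highest point the centre is directly below, so both the weight and N act inward: N + mg = mv²/r.
At minimum speed N → 0, so mg = mv_min²/r ⇒ v_min = √(g r) = √(9.8 × 17.4) = 13.06 m/s.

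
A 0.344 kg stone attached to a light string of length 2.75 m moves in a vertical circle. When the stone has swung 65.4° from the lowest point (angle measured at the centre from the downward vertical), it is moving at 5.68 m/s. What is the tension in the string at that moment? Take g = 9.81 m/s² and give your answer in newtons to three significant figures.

Take the radial direction toward the centre of the circle as positive. The component of the weight along the string toward the centre is −mg cos φ (φ measured from the bottom), so Newton's second law along the string gives T − mg cos φ = m v²/r.
cos 65.4° = 0.4163, so T = m(v²/r + g cos φ) = 0.344 × ((5.68)²/2.75 + 9.81 × 0.4163) = 0.344 × (11.73 + (4.084)) = 0.344 × 15.82 = 5.441 N.

5.44 N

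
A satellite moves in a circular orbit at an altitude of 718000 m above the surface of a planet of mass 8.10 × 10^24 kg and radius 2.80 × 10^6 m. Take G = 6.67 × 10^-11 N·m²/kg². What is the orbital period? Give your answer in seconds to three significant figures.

1780 s

r = R + h = 2.80 × 10^6 + 718000 = 3.518 × 10^6 m. Gravity provides the centripetal force: G M m / r² = m v² / r ⇒ v = √(GM/r) = 12390 m/s.
T = 2πr/v = 2π × 3.518 × 10^6 / 12390 = 1784 s.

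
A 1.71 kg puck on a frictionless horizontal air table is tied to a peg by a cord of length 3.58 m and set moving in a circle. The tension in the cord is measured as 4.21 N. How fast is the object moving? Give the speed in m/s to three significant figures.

2.97 m/s

T = m v²/r ⇒ v = √(T r / m) = √(4.21 × 3.58 / 1.71) = √8.814 = 2.969 m/s.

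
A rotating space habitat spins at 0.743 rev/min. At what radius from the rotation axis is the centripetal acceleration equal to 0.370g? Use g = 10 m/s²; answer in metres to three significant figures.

ω = 0.743 rev/min × 2π/60 = 0.07781 rad/s.
a_c = ω²r = 0.370g ⇒ r = 0.370 × 10.0 / (0.07781)² = 3.700/0.006054 = 611.2 m.

611 m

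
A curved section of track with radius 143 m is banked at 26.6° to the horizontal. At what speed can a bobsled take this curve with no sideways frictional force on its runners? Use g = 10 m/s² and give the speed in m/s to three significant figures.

On a frictionless banked curve, N sinθ = mv²/r and N cosθ = mg, so tanθ = v²/(rg).
v = √(r g tanθ) = √(143 × 10.0 × tan 26.6°) = √(143 × 10.0 × 0.5008) = √716.1 = 26.76 m/s.

26.8 m/s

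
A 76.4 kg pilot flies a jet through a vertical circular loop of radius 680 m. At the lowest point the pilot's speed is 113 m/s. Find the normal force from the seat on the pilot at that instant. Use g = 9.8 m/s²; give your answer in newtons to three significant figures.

2180 N

At the lowest point, N points up (toward the centre) and the weight mg points down (away from the centre), so the net inward force is N − mg = mv²/r.
N = m(v²/r + g) = 76.4 × ((113)²/680 + 9.8) = 76.4 × (18.78 + 9.8) = 76.4 × 28.58 = 2183 N.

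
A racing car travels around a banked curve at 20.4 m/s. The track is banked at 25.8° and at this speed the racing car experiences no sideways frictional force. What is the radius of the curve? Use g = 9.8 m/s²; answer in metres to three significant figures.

87.8 m

Frictionless banking: tanθ = v²/(rg), so r = v²/(g tanθ).
r = (20.4)²/(9.8 × tan 25.8°) = 416.2/(9.8 × 0.4834) = 416.2/4.738 = 87.84 m.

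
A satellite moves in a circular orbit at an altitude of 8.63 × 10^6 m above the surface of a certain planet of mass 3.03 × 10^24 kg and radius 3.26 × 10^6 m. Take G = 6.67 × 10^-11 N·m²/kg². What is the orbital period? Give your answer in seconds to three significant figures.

18100 s

r = R + h = 3.26 × 10^6 + 8.63 × 10^6 = 1.189 × 10^7 m. Gravity provides the centripetal force: G M m / r² = m v² / r ⇒ v = √(GM/r) = 4123 m/s.
T = 2πr/v = 2π × 1.189 × 10^7 / 4123 = 18120 s.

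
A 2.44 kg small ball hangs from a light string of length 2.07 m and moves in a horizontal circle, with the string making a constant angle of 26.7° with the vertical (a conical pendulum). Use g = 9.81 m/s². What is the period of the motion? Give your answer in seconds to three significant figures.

2.73 s

r = L sinθ = 0.9301 m. From T sinθ = mω²r and T cosθ = mg: tanθ = ω²r/g, so ω² = g tanθ / r = g/(L cosθ).
ω = √(g/(L cosθ)) = √(9.81/(2.07 × 0.8934)) = √5.305 = 2.303 rad/s.
Period = 2π/ω = 2.728 s.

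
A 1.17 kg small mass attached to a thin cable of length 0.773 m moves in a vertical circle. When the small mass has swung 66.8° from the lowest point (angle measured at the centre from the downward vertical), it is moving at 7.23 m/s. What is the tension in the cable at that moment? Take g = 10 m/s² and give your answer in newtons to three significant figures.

Take the radial direction toward the centre of the circle as positive. The component of the weight along the string toward the centre is −mg cos φ (φ measured from the bottom), so Newton's second law along the string gives T − mg cos φ = m v²/r.
cos 66.8° = 0.3939, so T = m(v²/r + g cos φ) = 1.17 × ((7.23)²/0.773 + 10.0 × 0.3939) = 1.17 × (67.62 + (3.939)) = 1.17 × 71.56 = 83.73 N.

83.7 N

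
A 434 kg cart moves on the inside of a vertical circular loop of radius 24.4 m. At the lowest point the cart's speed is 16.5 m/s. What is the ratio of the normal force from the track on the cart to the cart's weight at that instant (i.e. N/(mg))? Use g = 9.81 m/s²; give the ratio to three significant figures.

2.14

At the bottom, N − mg = mv²/r, so N = m(v²/r + g) and N/(mg) = v²/(rg) + 1 = (16.5)²/(24.4 × 9.81) + 1 = 1.137 + 1 = 2.137.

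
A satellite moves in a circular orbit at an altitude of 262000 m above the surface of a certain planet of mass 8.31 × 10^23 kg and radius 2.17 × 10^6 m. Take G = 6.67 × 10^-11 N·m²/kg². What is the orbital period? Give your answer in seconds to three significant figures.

3200 s

r = R + h = 2.17 × 10^6 + 262000 = 2.432 × 10^6 m. Gravity provides the centripetal force: G M m / r² = m v² / r ⇒ v = √(GM/r) = 4774 m/s.
T = 2πr/v = 2π × 2.432 × 10^6 / 4774 = 3201 s.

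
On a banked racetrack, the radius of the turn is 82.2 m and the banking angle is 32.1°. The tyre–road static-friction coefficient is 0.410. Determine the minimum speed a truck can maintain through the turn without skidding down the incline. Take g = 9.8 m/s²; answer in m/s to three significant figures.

11.8 m/s

At the minimum speed, friction acts up the slope at its limiting value f = μN. Radially (horizontal, toward centre): N sinθ − μN cosθ = mv²/r. Vertically: N cosθ + μN sinθ = mg.
Dividing: v² = r g (sinθ − μcosθ)/(cosθ + μsinθ).
sinθ − μcosθ = 0.5314 − 0.410×0.8471 = 0.1841; cosθ + μsinθ = 0.8471 + 0.410×0.5314 = 1.065.
v² = 82.2 × 9.8 × 0.1841/1.065 = 139.2 m²/s², so v = 11.80 m/s.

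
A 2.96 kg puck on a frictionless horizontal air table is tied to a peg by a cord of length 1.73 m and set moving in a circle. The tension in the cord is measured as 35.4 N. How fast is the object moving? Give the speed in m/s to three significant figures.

T = m v²/r ⇒ v = √(T r / m) = √(35.4 × 1.73 / 2.96) = √20.69 = 4.549 m/s.

4.55 m/s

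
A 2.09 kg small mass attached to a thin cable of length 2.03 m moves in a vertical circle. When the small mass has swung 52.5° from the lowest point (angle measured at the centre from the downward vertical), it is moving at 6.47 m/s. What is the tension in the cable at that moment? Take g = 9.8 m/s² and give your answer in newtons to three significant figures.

55.6 N

Take the radial direction toward the centre of the circle as positive. The component of the weight along the string toward the centre is −mg cos φ (φ measured from the bottom), so Newton's second law along the string gives T − mg cos φ = m v²/r.
cos 52.5° = 0.6088, so T = m(v²/r + g cos φ) = 2.09 × ((6.47)²/2.03 + 9.8 × 0.6088) = 2.09 × (20.62 + (5.966)) = 2.09 × 26.59 = 55.57 N.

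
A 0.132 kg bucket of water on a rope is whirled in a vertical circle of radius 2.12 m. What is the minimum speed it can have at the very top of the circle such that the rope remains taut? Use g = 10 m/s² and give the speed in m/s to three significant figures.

4.60 m/s

At the top, both weight mg and T point toward the centre: T + mg = mv²/r.
At minimum speed T → 0, so mg = mv_min²/r ⇒ v_min = √(g r) = √(10.0 × 2.12) = 4.604 m/s.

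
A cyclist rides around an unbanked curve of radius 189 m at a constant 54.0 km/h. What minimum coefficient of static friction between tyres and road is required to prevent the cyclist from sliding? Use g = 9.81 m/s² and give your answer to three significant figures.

v = 54.0/3.6 = 15.00 m/s.
Friction provides the centripetal force: μ_s m g = m v²/r, so μ_s = v²/(g r) = (15.00)²/(9.81 × 189) = 225.0/1854 = 0.1214.

0.121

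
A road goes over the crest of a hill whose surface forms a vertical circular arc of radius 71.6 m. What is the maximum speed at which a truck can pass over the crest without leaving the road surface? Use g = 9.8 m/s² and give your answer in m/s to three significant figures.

At the crest the centre of the circle is below the truck, so the net downward (centripetal) force is mg − N = mv²/r.
The truck leaves the road when N → 0, giving v_max = √(g r) = √(9.8 × 71.6) = 26.49 m/s.

26.5 m/s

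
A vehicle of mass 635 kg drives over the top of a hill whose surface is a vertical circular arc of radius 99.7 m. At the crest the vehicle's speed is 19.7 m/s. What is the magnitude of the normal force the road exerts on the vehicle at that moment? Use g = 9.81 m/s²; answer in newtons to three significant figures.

At the crest the centripetal acceleration points downward (toward the centre of the arc), so mg − N = mv²/r.
N = m(g − v²/r) = 635 × (9.81 − (19.7)²/99.7) = 635 × (9.81 − 3.893) = 635 × 5.917 = 3758 N.

3760 N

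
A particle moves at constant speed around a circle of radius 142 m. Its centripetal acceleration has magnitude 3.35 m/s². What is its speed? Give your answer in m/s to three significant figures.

21.8 m/s

a_c = v²/r ⇒ v = √(a_c · r) = √(3.35 × 142) = √475.7 = 21.81 m/s.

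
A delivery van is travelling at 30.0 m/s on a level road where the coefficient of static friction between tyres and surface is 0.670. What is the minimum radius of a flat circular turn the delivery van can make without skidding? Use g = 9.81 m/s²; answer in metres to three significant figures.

At the limit, μ_s m g = m v²/r, so r_min = v²/(μ_s g) = (30.0)²/(0.670 × 9.81) = 900.0/6.573 = 136.9 m.

137 m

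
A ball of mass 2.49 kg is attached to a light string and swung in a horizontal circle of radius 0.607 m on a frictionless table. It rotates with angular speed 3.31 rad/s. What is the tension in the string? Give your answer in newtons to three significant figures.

v = ωr = 3.31 × 0.607 = 2.009 m/s.
The tension is the only horizontal force, so it supplies the full centripetal force: T = m v²/r = 2.49 × (2.009)²/0.607 = 2.49 × 4.037/0.607 = 16.56 N.

16.6 N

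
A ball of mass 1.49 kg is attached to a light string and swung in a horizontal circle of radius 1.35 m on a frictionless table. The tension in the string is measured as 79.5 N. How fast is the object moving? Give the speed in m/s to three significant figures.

T = m v²/r ⇒ v = √(T r / m) = √(79.5 × 1.35 / 1.49) = √72.03 = 8.487 m/s.

8.49 m/s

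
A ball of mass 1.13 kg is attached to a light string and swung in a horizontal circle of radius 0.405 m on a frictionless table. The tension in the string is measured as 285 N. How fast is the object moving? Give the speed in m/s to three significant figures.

10.1 m/s

T = m v²/r ⇒ v = √(T r / m) = √(285 × 0.405 / 1.13) = √102.1 = 10.11 m/s.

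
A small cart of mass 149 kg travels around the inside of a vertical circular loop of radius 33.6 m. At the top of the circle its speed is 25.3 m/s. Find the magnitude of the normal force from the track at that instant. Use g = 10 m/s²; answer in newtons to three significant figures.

At the top, both N and the weight mg point inward (toward the centre), so N + mg = mv²/r.
N = m(v²/r − g) = 149 × ((25.3)²/33.6 − 10.0) = 149 × (19.05 − 10.0) = 149 × 9.050 = 1348 N.

1350 N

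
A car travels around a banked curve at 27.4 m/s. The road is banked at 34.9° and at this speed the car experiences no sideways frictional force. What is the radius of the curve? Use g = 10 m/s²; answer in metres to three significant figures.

108 m

Frictionless banking: tanθ = v²/(rg), so r = v²/(g tanθ).
r = (27.4)²/(10.0 × tan 34.9°) = 750.8/(10.0 × 0.6976) = 750.8/6.976 = 107.6 m.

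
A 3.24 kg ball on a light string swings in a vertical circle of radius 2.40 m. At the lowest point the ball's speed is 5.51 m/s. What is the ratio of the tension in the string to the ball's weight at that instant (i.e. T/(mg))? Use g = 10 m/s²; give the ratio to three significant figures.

2.27

At the bottom, T − mg = mv²/r, so T = m(v²/r + g) and T/(mg) = v²/(rg) + 1 = (5.51)²/(2.40 × 10.0) + 1 = 1.265 + 1 = 2.265.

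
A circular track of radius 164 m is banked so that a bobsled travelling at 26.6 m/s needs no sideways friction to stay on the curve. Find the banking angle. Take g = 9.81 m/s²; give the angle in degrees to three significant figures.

For a frictionless banked turn: horizontally N sinθ = mv²/r and vertically N cosθ = mg.
Dividing: tanθ = v²/(r g) = (26.6)²/(164 × 9.81) = 707.6/1609 = 0.4398.
θ = arctan(0.4398) = 23.74°.

23.7°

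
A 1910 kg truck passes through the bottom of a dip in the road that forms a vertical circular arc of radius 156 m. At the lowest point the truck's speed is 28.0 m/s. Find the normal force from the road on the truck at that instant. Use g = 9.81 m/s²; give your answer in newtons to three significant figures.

At the lowest point, N points up (toward the centre) and the weight mg points down (away from the centre), so the net inward force is N − mg = mv²/r.
N = m(v²/r + g) = 1910 × ((28.0)²/156 + 9.81) = 1910 × (5.026 + 9.81) = 1910 × 14.84 = 28340 N.

28300 N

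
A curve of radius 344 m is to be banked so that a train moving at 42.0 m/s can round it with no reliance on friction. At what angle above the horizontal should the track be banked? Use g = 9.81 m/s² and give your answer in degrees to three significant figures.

With no friction, the horizontal component of the normal force provides the centripetal force: N sinθ = mv²/r, while N cosθ = mg vertically.
Dividing: tanθ = v²/(r g) = (42.0)²/(344 × 9.81) = 1764/3375 = 0.5227.
θ = arctan(0.5227) = 27.60°.

27.6°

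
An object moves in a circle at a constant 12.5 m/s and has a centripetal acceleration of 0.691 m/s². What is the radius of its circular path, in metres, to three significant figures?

a_c = v²/r ⇒ r = v²/a_c = (12.5)²/0.691 = 156.2/0.691 = 226.1 m.

226 m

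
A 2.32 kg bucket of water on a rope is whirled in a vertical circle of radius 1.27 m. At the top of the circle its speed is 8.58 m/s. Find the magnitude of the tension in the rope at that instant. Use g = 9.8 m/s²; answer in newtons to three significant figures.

At the top, both T and the weight mg point inward (toward the centre), so T + mg = mv²/r.
T = m(v²/r − g) = 2.32 × ((8.58)²/1.27 − 9.8) = 2.32 × (57.97 − 9.8) = 2.32 × 48.17 = 111.7 N.

112 N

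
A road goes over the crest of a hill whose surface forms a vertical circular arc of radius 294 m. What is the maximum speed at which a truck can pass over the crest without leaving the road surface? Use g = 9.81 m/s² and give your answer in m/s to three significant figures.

53.7 m/s

At the crest the centre of the circle is below the truck, so the net downward (centripetal) force is mg − N = mv²/r.
The truck leaves the road when N → 0, giving v_max = √(g r) = √(9.81 × 294) = 53.70 m/s.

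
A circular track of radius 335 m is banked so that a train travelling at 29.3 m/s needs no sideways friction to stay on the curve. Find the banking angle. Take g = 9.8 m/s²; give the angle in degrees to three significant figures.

14.7°

For a frictionless banked turn: horizontally N sinθ = mv²/r and vertically N cosθ = mg.
Dividing: tanθ = v²/(r g) = (29.3)²/(335 × 9.8) = 858.5/3283 = 0.2615.
θ = arctan(0.2615) = 14.65°.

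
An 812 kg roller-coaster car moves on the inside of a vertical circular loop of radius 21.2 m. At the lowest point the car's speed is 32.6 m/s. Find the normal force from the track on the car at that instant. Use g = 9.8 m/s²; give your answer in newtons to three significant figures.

At the lowest point, N points up (toward the centre) and the weight mg points down (away from the centre), so the net inward force is N − mg = mv²/r.
N = m(v²/r + g) = 812 × ((32.6)²/21.2 + 9.8) = 812 × (50.13 + 9.8) = 812 × 59.93 = 48660 N.

48700 N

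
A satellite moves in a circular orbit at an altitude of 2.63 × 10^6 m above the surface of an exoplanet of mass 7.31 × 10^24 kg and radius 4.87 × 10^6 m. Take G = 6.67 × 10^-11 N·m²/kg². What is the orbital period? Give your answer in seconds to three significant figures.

r = R + h = 4.87 × 10^6 + 2.63 × 10^6 = 7.500 × 10^6 m. Gravity provides the centripetal force: G M m / r² = m v² / r ⇒ v = √(GM/r) = 8063 m/s.
T = 2πr/v = 2π × 7.500 × 10^6 / 8063 = 5845 s.

5840 s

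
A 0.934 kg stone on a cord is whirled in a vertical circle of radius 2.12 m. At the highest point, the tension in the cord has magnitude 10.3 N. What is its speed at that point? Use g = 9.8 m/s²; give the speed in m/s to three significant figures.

At the top, T + mg = mv²/r, so v = √(r(T/m + g)) = √(2.12 × (10.3/0.934 + 9.8)) = √(2.12 × 20.83) = √44.16 = 6.645 m/s.

6.64 m/s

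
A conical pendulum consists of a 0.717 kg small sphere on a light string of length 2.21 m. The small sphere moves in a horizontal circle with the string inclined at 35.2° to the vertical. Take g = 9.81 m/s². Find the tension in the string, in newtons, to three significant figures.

Vertically the bob has no acceleration, so T cosθ = mg.
T = mg/cosθ = 0.717 × 9.81 / cos 35.2° = 7.034/0.8171 = 8.608 N.

8.61 N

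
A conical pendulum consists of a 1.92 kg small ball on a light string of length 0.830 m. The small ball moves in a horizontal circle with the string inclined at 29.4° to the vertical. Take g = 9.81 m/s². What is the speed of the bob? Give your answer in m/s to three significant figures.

1.50 m/s

The radius of the circle is r = L sinθ = 0.830 × sin 29.4° = 0.4075 m.
Horizontally T sinθ = mv²/r and vertically T cosθ = mg, so tanθ = v²/(rg).
v = √(r g tanθ) = √(0.4075 × 9.81 × 0.5635) = √2.252 = 1.501 m/s.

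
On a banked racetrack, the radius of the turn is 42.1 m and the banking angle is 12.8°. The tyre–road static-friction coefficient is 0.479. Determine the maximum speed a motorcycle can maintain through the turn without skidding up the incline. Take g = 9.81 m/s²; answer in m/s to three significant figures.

At the maximum speed, friction acts down the slope at its limiting value f = μN. Radially (horizontal, toward centre): N sinθ + μN cosθ = mv²/r. Vertically: N cosθ − μN sinθ = mg.
Dividing: v² = r g (sinθ + μcosθ)/(cosθ − μsinθ).
sinθ + μcosθ = 0.2215 + 0.479×0.9751 = 0.6886; cosθ − μsinθ = 0.9751 − 0.479×0.2215 = 0.8690.
v² = 42.1 × 9.81 × 0.6886/0.8690 = 327.3 m²/s², so v = 18.09 m/s.

18.1 m/s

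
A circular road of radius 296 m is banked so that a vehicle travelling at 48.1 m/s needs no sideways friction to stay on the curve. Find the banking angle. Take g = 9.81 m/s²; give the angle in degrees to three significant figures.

38.5°

With no friction, the horizontal component of the normal force provides the centripetal force: N sinθ = mv²/r, while N cosθ = mg vertically.
Dividing: tanθ = v²/(r g) = (48.1)²/(296 × 9.81) = 2314/2904 = 0.7968.
θ = arctan(0.7968) = 38.55°.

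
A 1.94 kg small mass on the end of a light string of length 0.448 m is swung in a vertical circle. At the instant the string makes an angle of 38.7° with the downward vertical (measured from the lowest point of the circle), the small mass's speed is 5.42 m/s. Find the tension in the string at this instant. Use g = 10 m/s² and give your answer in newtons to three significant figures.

Take the radial direction toward the centre of the circle as positive. The component of the weight along the string toward the centre is −mg cos φ (φ measured from the bottom), so Newton's second law along the string gives T − mg cos φ = m v²/r.
cos 38.7° = 0.7804, so T = m(v²/r + g cos φ) = 1.94 × ((5.42)²/0.448 + 10.0 × 0.7804) = 1.94 × (65.57 + (7.804)) = 1.94 × 73.38 = 142.4 N.

142 N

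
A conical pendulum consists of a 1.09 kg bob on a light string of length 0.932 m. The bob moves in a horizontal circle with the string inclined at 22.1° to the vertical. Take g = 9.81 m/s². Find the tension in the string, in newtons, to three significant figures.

Vertically the bob has no acceleration, so T cosθ = mg.
T = mg/cosθ = 1.09 × 9.81 / cos 22.1° = 10.69/0.9265 = 11.54 N.

11.5 N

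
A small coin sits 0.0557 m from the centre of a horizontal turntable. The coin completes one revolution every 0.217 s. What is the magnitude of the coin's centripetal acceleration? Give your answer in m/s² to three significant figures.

46.7 m/s²

v = 2πr/T = 2π × 0.0557/0.217 = 1.613 m/s.
a_c = v²/r = (1.613)²/0.0557 = 2.601/0.0557 = 46.70 m/s².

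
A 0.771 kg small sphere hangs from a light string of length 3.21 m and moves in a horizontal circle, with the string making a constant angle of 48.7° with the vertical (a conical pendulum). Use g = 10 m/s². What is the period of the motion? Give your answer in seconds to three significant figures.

r = L sinθ = 2.412 m. From T sinθ = mω²r and T cosθ = mg: tanθ = ω²r/g, so ω² = g tanθ / r = g/(L cosθ).
ω = √(g/(L cosθ)) = √(10.0/(3.21 × 0.6600)) = √4.720 = 2.173 rad/s.
Period = 2π/ω = 2.892 s.

2.89 s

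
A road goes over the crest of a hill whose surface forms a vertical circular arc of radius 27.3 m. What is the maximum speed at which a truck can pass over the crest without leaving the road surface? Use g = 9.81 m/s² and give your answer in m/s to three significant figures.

At the crest the centre of the circle is below the truck, so the net downward (centripetal) force is mg − N = mv²/r.
The truck leaves the road when N → 0, giving v_max = √(g r) = √(9.81 × 27.3) = 16.36 m/s.

16.4 m/s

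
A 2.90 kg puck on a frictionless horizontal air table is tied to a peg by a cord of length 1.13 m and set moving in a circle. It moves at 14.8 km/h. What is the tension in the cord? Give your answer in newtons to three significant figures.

43.4 N

v = 14.8 km/h = 14.8/3.6 = 4.111 m/s.
The tension is the only horizontal force, so it supplies the full centripetal force: T = m v²/r = 2.90 × (4.111)²/1.13 = 2.90 × 16.90/1.13 = 43.37 N.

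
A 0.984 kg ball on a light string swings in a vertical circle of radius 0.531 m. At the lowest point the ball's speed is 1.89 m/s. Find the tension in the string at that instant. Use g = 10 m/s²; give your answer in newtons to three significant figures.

16.5 N

At the lowest point, T points up (toward the centre) and the weight mg points down (away from the centre), so the net inward force is T − mg = mv²/r.
T = m(v²/r + g) = 0.984 × ((1.89)²/0.531 + 10.0) = 0.984 × (6.727 + 10.0) = 0.984 × 16.73 = 16.46 N.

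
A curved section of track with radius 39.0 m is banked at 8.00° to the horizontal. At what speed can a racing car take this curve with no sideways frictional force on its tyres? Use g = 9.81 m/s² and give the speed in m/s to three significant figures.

7.33 m/s

On a frictionless banked curve, N sinθ = mv²/r and N cosθ = mg, so tanθ = v²/(rg).
v = √(r g tanθ) = √(39.0 × 9.81 × tan 8.00°) = √(39.0 × 9.81 × 0.1405) = √53.77 = 7.333 m/s.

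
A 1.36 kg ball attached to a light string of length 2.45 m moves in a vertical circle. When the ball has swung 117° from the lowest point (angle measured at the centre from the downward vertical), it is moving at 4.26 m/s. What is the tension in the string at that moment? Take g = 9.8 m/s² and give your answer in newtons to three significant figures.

4.02 N

Take the radial direction toward the centre of the circle as positive. The component of the weight along the string toward the centre is −mg cos φ (φ measured from the bottom), so Newton's second law along the string gives T − mg cos φ = m v²/r.
cos 117° = -0.4540, so T = m(v²/r + g cos φ) = 1.36 × ((4.26)²/2.45 + 9.8 × -0.4540) = 1.36 × (7.407 + (-4.449)) = 1.36 × 2.958 = 4.023 N.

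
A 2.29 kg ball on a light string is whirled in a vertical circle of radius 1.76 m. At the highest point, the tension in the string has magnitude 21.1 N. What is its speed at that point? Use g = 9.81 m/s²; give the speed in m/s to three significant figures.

At the top, T + mg = mv²/r, so v = √(r(T/m + g)) = √(1.76 × (21.1/2.29 + 9.81)) = √(1.76 × 19.02) = √33.48 = 5.786 m/s.

5.79 m/s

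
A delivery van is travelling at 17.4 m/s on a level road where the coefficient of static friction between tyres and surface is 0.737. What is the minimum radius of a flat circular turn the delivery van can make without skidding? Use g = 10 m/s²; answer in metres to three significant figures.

At the limit, μ_s m g = m v²/r, so r_min = v²/(μ_s g) = (17.4)²/(0.737 × 10.0) = 302.8/7.370 = 41.08 m.

41.1 m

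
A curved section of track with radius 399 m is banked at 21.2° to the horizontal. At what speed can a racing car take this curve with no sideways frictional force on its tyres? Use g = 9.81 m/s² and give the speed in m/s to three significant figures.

On a frictionless banked curve, N sinθ = mv²/r and N cosθ = mg, so tanθ = v²/(rg).
v = √(r g tanθ) = √(399 × 9.81 × tan 21.2°) = √(399 × 9.81 × 0.3879) = √1518 = 38.96 m/s.

39.0 m/s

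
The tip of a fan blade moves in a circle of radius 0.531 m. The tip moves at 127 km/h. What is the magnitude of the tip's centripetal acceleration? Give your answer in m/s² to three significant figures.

2340 m/s²

v = 127 km/h = 127/3.6 = 35.28 m/s.
a_c = v²/r = (35.28)²/0.531 = 1245/0.531 = 2344 m/s².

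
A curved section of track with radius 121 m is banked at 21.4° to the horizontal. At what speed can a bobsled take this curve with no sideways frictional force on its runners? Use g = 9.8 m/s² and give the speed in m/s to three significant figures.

21.6 m/s

On a frictionless banked curve, N sinθ = mv²/r and N cosθ = mg, so tanθ = v²/(rg).
v = √(r g tanθ) = √(121 × 9.8 × tan 21.4°) = √(121 × 9.8 × 0.3919) = √464.7 = 21.56 m/s.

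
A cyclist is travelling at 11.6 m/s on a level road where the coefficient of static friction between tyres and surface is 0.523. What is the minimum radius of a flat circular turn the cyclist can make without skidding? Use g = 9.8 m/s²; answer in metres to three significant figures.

At the limit, μ_s m g = m v²/r, so r_min = v²/(μ_s g) = (11.6)²/(0.523 × 9.8) = 134.6/5.125 = 26.25 m.

26.3 m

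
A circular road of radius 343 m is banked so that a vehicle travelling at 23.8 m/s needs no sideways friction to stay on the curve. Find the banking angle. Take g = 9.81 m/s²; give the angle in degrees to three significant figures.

With no friction, the horizontal component of the normal force provides the centripetal force: N sinθ = mv²/r, while N cosθ = mg vertically.
Dividing: tanθ = v²/(r g) = (23.8)²/(343 × 9.81) = 566.4/3365 = 0.1683.
θ = arctan(0.1683) = 9.556°.

9.56°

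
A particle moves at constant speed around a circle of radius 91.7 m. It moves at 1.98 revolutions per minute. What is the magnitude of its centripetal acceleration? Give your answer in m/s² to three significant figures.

3.94 m/s²

ω = 1.98 rev/min × 2π/60 = 0.2073 rad/s, so v = ωr = 0.2073 × 91.7 = 19.01 m/s.
a_c = v²/r = (19.01)²/91.7 = 361.5/91.7 = 3.942 m/s².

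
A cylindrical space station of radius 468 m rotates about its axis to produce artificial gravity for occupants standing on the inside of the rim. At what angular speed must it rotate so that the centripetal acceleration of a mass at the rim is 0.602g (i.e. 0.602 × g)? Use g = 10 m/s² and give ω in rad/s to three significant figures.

Centripetal acceleration a_c = ω²r. Setting ω²r = 0.602g:
ω = √(0.602g / r) = √(0.602 × 10.0 / 468) = √0.01286 = 0.1134 rad/s.

0.113 rad/s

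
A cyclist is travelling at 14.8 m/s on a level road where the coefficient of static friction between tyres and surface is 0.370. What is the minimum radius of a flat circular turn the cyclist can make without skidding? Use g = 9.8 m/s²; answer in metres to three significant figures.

At the limit, μ_s m g = m v²/r, so r_min = v²/(μ_s g) = (14.8)²/(0.370 × 9.8) = 219.0/3.626 = 60.41 m.

60.4 m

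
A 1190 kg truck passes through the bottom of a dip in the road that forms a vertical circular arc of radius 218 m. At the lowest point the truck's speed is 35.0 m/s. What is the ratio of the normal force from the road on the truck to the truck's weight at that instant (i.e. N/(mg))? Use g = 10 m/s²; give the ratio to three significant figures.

1.56

At the bottom, N − mg = mv²/r, so N = m(v²/r + g) and N/(mg) = v²/(rg) + 1 = (35.0)²/(218 × 10.0) + 1 = 0.5619 + 1 = 1.562.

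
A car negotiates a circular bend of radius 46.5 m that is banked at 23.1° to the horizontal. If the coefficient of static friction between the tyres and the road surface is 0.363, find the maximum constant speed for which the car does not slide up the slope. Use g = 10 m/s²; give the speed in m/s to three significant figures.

At the maximum speed, friction acts down the slope at its limiting value f = μN. Radially (horizontal, toward centre): N sinθ + μN cosθ = mv²/r. Vertically: N cosθ − μN sinθ = mg.
Dividing: v² = r g (sinθ + μcosθ)/(cosθ − μsinθ).
sinθ + μcosθ = 0.3923 + 0.363×0.9198 = 0.7262; cosθ − μsinθ = 0.9198 − 0.363×0.3923 = 0.7774.
v² = 46.5 × 10.0 × 0.7262/0.7774 = 434.4 m²/s², so v = 20.84 m/s.

20.8 m/s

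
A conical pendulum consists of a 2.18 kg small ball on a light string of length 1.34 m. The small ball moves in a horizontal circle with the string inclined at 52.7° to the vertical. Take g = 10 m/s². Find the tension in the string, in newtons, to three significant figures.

36.0 N

Vertically the bob has no acceleration, so T cosθ = mg.
T = mg/cosθ = 2.18 × 10.0 / cos 52.7° = 21.80/0.6060 = 35.97 N.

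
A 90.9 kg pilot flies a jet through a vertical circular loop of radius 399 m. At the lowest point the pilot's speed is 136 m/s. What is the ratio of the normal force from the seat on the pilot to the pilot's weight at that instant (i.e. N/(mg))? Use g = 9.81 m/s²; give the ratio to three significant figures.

5.73

At the bottom, N − mg = mv²/r, so N = m(v²/r + g) and N/(mg) = v²/(rg) + 1 = (136)²/(399 × 9.81) + 1 = 4.725 + 1 = 5.725.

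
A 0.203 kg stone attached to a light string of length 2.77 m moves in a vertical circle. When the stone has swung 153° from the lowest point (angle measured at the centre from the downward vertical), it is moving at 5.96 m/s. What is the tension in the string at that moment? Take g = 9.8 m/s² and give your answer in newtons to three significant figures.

0.831 N

Take the radial direction toward the centre of the circle as positive. The component of the weight along the string toward the centre is −mg cos φ (φ measured from the bottom), so Newton's second law along the string gives T − mg cos φ = m v²/r.
cos 153° = -0.8910, so T = m(v²/r + g cos φ) = 0.203 × ((5.96)²/2.77 + 9.8 × -0.8910) = 0.203 × (12.82 + (-8.732)) = 0.203 × 4.092 = 0.8306 N.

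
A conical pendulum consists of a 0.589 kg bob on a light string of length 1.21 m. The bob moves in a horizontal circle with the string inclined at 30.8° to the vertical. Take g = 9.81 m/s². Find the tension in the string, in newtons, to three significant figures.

6.73 N

Vertically the bob has no acceleration, so T cosθ = mg.
T = mg/cosθ = 0.589 × 9.81 / cos 30.8° = 5.778/0.8590 = 6.727 N.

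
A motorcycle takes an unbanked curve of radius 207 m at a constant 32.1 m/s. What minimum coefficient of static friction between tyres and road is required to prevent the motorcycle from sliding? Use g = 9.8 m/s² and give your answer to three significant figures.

0.508

Friction provides the centripetal force: μ_s m g = m v²/r, so μ_s = v²/(g r) = (32.10)²/(9.8 × 207) = 1030/2029 = 0.5079.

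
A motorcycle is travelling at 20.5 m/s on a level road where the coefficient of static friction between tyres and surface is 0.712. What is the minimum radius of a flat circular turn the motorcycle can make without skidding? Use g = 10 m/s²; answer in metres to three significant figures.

59.0 m

At the limit, μ_s m g = m v²/r, so r_min = v²/(μ_s g) = (20.5)²/(0.712 × 10.0) = 420.2/7.120 = 59.02 m.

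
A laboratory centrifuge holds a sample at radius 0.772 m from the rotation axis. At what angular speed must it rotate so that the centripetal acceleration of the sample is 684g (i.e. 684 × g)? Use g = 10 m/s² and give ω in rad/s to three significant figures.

Centripetal acceleration a_c = ω²r. Setting ω²r = 684g:
ω = √(684g / r) = √(684 × 10.0 / 0.772) = √8860 = 94.13 rad/s.

94.1 rad/s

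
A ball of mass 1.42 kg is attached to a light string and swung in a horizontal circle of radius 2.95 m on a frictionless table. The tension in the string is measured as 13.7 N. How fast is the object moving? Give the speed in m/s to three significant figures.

5.33 m/s

T = m v²/r ⇒ v = √(T r / m) = √(13.7 × 2.95 / 1.42) = √28.46 = 5.335 m/s.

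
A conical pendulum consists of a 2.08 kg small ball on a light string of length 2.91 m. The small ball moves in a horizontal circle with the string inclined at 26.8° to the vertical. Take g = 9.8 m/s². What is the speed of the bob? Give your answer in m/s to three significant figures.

2.55 m/s

The radius of the circle is r = L sinθ = 2.91 × sin 26.8° = 1.312 m.
Horizontally T sinθ = mv²/r and vertically T cosθ = mg, so tanθ = v²/(rg).
v = √(r g tanθ) = √(1.312 × 9.8 × 0.5051) = √6.495 = 2.549 m/s.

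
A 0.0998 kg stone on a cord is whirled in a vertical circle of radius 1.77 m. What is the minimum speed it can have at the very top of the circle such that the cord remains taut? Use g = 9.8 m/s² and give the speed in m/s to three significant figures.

4.16 m/s

At the highest point the centre is directly below, so both the weight and T act inward: T + mg = mv²/r.
At minimum speed T → 0, so mg = mv_min²/r ⇒ v_min = √(g r) = √(9.8 × 1.77) = 4.165 m/s.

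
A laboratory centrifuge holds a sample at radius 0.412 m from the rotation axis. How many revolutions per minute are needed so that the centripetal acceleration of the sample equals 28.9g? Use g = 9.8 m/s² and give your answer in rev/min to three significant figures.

250 rev/min

Require ω²r = 28.9g, so ω = √(28.9 × 9.8/0.412) = 26.22 rad/s.
In rev/min: ω × 60/(2π) = 26.22 × 60/(2π) = 250.4 rev/min.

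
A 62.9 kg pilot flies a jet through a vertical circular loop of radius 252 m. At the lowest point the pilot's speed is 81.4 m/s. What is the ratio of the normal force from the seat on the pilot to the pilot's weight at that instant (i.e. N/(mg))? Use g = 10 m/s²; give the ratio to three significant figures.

At the bottom, N − mg = mv²/r, so N = m(v²/r + g) and N/(mg) = v²/(rg) + 1 = (81.4)²/(252 × 10.0) + 1 = 2.629 + 1 = 3.629.

3.63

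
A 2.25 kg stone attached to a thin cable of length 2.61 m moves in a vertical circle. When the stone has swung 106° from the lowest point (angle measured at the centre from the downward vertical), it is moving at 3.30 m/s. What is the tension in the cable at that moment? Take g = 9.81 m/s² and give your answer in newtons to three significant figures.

Take the radial direction toward the centre of the circle as positive. The component of the weight along the string toward the centre is −mg cos φ (φ measured from the bottom), so Newton's second law along the string gives T − mg cos φ = m v²/r.
cos 106° = -0.2756, so T = m(v²/r + g cos φ) = 2.25 × ((3.30)²/2.61 + 9.81 × -0.2756) = 2.25 × (4.172 + (-2.704)) = 2.25 × 1.468 = 3.304 N.

3.30 N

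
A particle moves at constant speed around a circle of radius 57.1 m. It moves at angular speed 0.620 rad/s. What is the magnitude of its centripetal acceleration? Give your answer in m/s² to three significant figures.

v = ωr = 0.620 × 57.1 = 35.40 m/s.
a_c = v²/r = (35.40)²/57.1 = 1253/57.1 = 21.95 m/s².

21.9 m/s²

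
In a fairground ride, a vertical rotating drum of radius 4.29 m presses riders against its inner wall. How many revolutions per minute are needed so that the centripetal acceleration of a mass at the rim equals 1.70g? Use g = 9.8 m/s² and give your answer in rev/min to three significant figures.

Require ω²r = 1.70g, so ω = √(1.70 × 9.8/4.29) = 1.971 rad/s.
In rev/min: ω × 60/(2π) = 1.971 × 60/(2π) = 18.82 rev/min.

18.8 rev/min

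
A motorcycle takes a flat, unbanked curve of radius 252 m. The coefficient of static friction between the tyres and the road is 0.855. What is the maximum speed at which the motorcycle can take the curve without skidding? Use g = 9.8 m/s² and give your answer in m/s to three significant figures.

On a flat curve, static friction is the only horizontal force, so it must supply the full centripetal force: μ_s m g = m v²/r.
Mass cancels: v_max = √(μ_s g r) = √(0.855 × 9.8 × 252) = √2112 = 45.95 m/s.

46.0 m/s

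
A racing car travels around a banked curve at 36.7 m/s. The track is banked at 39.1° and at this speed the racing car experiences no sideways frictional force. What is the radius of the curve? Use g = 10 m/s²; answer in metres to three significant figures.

166 m

Frictionless banking: tanθ = v²/(rg), so r = v²/(g tanθ).
r = (36.7)²/(10.0 × tan 39.1°) = 1347/(10.0 × 0.8127) = 1347/8.127 = 165.7 m.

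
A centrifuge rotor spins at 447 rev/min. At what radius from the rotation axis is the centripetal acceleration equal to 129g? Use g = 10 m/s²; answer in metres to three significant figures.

ω = 447 rev/min × 2π/60 = 46.81 rad/s.
a_c = ω²r = 129g ⇒ r = 129 × 10.0 / (46.81)² = 1290/2191 = 0.5887 m.

0.589 m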